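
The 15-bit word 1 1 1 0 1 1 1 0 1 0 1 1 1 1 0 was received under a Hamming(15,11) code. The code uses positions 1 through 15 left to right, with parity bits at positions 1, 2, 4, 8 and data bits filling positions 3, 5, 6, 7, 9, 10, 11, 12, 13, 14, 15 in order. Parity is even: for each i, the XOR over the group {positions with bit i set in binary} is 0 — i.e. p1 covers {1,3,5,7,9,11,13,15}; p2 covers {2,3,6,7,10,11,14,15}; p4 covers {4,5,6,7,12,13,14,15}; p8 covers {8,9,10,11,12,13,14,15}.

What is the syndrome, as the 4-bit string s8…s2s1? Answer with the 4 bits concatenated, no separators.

1001

s1 (pos 1,3,5,7,9,11,13,15): 1⊕1⊕1⊕1⊕1⊕1⊕1⊕0 = 1
s2 (pos 2,3,6,7,10,11,14,15): 1⊕1⊕1⊕1⊕0⊕1⊕1⊕0 = 0
s4 (pos 4,5,6,7,12,13,14,15): 0⊕1⊕1⊕1⊕1⊕1⊕1⊕0 = 0
s8 (pos 8,9,10,11,12,13,14,15): 0⊕1⊕0⊕1⊕1⊕1⊕1⊕0 = 1
Syndrome s8…s1 = 1001 → error at position 9.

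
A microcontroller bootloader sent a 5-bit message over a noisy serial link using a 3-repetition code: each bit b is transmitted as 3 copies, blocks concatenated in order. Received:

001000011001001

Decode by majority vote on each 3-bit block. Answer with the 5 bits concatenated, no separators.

Block 1 (001): 1 one → 0
Block 2 (000): 0 ones → 0
Block 3 (011): 2 ones → 1
Block 4 (001): 1 one → 0
Block 5 (001): 1 one → 0

00100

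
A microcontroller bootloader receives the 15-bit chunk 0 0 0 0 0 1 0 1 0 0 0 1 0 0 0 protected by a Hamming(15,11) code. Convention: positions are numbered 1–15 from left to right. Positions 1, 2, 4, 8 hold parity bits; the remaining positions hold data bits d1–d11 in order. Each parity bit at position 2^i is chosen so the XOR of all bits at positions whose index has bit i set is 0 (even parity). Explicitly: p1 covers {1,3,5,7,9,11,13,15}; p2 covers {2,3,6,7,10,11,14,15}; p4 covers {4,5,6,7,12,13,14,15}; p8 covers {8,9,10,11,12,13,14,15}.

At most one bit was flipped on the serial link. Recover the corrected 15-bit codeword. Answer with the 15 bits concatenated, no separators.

s1 (pos 1,3,5,7,9,11,13,15): 0⊕0⊕0⊕0⊕0⊕0⊕0⊕0 = 0
s2 (pos 2,3,6,7,10,11,14,15): 0⊕0⊕1⊕0⊕0⊕0⊕0⊕0 = 1
s4 (pos 4,5,6,7,12,13,14,15): 0⊕0⊕1⊕0⊕1⊕0⊕0⊕0 = 0
s8 (pos 8,9,10,11,12,13,14,15): 1⊕0⊕0⊕0⊕1⊕0⊕0⊕0 = 0
Syndrome s8…s1 = 0010 → error at position 2.
Flip position 2: 000001010001000 → 010001010001000

010001010001000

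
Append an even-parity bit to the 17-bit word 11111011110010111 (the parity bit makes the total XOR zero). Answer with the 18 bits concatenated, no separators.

111110111100101111

XOR of the 17 data bits: 1⊕1⊕1⊕1⊕1⊕0⊕1⊕1⊕1⊕1⊕0⊕0⊕1⊕0⊕1⊕1⊕1 = 1
Parity bit = 1 (so all 18 bits XOR to 0).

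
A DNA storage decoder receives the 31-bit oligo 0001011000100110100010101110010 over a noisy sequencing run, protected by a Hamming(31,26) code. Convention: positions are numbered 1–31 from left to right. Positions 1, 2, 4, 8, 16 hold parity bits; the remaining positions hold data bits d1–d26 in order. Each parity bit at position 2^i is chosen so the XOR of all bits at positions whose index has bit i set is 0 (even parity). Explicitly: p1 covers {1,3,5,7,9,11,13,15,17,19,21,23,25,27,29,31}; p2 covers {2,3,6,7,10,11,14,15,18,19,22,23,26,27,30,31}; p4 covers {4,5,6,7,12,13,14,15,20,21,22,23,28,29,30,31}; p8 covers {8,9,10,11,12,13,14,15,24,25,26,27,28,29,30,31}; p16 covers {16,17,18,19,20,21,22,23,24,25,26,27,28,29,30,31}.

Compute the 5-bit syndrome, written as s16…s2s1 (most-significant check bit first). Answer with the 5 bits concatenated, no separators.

11010

s1 (pos 1,3,5,7,9,11,13,15,17,19,21,23,25,27,29,31): 0⊕0⊕0⊕1⊕0⊕1⊕0⊕1⊕1⊕0⊕1⊕1⊕1⊕1⊕0⊕0 = 0
s2 (pos 2,3,6,7,10,11,14,15,18,19,22,23,26,27,30,31): 0⊕0⊕1⊕1⊕0⊕1⊕1⊕1⊕0⊕0⊕0⊕1⊕1⊕1⊕1⊕0 = 1
s4 (pos 4,5,6,7,12,13,14,15,20,21,22,23,28,29,30,31): 1⊕0⊕1⊕1⊕0⊕0⊕1⊕1⊕0⊕1⊕0⊕1⊕0⊕0⊕1⊕0 = 0
s8 (pos 8,9,10,11,12,13,14,15,24,25,26,27,28,29,30,31): 0⊕0⊕0⊕1⊕0⊕0⊕1⊕1⊕0⊕1⊕1⊕1⊕0⊕0⊕1⊕0 = 1
s16 (pos 16,17,18,19,20,21,22,23,24,25,26,27,28,29,30,31): 0⊕1⊕0⊕0⊕0⊕1⊕0⊕1⊕0⊕1⊕1⊕1⊕0⊕0⊕1⊕0 = 1
Syndrome s16…s1 = 11010 → error at position 26.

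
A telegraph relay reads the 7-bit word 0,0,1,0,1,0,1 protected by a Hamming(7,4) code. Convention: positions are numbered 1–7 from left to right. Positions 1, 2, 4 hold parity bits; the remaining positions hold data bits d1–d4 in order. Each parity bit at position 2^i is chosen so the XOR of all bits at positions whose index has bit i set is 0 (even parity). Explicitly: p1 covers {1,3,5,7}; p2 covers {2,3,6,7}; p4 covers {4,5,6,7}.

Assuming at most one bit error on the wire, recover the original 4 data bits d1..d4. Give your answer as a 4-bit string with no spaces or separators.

s1 (pos 1,3,5,7): 0⊕1⊕1⊕1 = 1
s2 (pos 2,3,6,7): 0⊕1⊕0⊕1 = 0
s4 (pos 4,5,6,7): 0⊕1⊕0⊕1 = 0
Syndrome s4…s1 = 001 → error at position 1.
Flip position 1: 0010101 → 1010101
Read data bits from positions 3,5,6,7: 1101

1101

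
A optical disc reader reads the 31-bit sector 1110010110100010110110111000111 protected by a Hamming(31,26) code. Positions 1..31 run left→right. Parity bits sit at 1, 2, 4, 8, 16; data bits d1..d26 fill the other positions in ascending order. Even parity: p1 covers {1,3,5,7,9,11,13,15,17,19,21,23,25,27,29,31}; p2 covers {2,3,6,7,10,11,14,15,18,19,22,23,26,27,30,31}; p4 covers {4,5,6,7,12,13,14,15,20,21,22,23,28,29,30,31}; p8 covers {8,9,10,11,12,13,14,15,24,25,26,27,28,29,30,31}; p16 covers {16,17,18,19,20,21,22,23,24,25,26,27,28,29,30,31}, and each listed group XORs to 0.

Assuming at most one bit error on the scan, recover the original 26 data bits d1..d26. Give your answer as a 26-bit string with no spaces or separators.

10101000001110110111000111

s1 (pos 1,3,5,7,9,11,13,15,17,19,21,23,25,27,29,31): 1⊕1⊕0⊕0⊕1⊕1⊕0⊕1⊕1⊕0⊕1⊕1⊕1⊕0⊕1⊕1 = 1
s2 (pos 2,3,6,7,10,11,14,15,18,19,22,23,26,27,30,31): 1⊕1⊕1⊕0⊕0⊕1⊕0⊕1⊕1⊕0⊕0⊕1⊕0⊕0⊕1⊕1 = 1
s4 (pos 4,5,6,7,12,13,14,15,20,21,22,23,28,29,30,31): 0⊕0⊕1⊕0⊕0⊕0⊕0⊕1⊕1⊕1⊕0⊕1⊕0⊕1⊕1⊕1 = 0
s8 (pos 8,9,10,11,12,13,14,15,24,25,26,27,28,29,30,31): 1⊕1⊕0⊕1⊕0⊕0⊕0⊕1⊕1⊕1⊕0⊕0⊕0⊕1⊕1⊕1 = 1
s16 (pos 16,17,18,19,20,21,22,23,24,25,26,27,28,29,30,31): 0⊕1⊕1⊕0⊕1⊕1⊕0⊕1⊕1⊕1⊕0⊕0⊕0⊕1⊕1⊕1 = 0
Syndrome s16…s1 = 01011 → error at position 11.
Flip position 11: 1110010110100010110110111000111 → 1110010110000010110110111000111
Read data bits from positions 3,5,6,7,9,10,11,12,13,14,15,17,18,19,20,21,22,23,24,25,26,27,28,29,30,31: 10101000001110110111000111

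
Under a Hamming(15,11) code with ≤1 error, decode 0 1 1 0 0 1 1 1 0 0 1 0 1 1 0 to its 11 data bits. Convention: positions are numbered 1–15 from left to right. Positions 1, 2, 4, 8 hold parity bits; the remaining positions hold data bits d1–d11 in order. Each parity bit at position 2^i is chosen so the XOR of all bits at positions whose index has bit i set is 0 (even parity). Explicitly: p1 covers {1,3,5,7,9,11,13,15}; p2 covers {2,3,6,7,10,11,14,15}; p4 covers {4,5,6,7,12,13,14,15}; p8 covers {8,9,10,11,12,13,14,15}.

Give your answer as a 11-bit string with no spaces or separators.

s1 (pos 1,3,5,7,9,11,13,15): 0⊕1⊕0⊕1⊕0⊕1⊕1⊕0 = 0
s2 (pos 2,3,6,7,10,11,14,15): 1⊕1⊕1⊕1⊕0⊕1⊕1⊕0 = 0
s4 (pos 4,5,6,7,12,13,14,15): 0⊕0⊕1⊕1⊕0⊕1⊕1⊕0 = 0
s8 (pos 8,9,10,11,12,13,14,15): 1⊕0⊕0⊕1⊕0⊕1⊕1⊕0 = 0
Syndrome s8…s1 = 0000 → no error.
Read data bits from positions 3,5,6,7,9,10,11,12,13,14,15: 10110010110

10110010110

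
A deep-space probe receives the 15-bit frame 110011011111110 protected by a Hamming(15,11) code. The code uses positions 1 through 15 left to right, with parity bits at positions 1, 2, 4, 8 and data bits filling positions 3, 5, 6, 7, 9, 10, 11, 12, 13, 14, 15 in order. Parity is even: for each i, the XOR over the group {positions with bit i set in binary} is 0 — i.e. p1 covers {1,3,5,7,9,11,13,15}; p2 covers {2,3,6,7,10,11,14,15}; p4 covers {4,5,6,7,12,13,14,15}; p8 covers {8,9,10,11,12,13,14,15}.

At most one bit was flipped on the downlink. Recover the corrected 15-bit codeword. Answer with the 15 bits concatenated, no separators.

s1 (pos 1,3,5,7,9,11,13,15): 1⊕0⊕1⊕0⊕1⊕1⊕1⊕0 = 1
s2 (pos 2,3,6,7,10,11,14,15): 1⊕0⊕1⊕0⊕1⊕1⊕1⊕0 = 1
s4 (pos 4,5,6,7,12,13,14,15): 0⊕1⊕1⊕0⊕1⊕1⊕1⊕0 = 1
s8 (pos 8,9,10,11,12,13,14,15): 1⊕1⊕1⊕1⊕1⊕1⊕1⊕0 = 1
Syndrome s8…s1 = 1111 → error at position 15.
Flip position 15: 110011011111110 → 110011011111111

110011011111111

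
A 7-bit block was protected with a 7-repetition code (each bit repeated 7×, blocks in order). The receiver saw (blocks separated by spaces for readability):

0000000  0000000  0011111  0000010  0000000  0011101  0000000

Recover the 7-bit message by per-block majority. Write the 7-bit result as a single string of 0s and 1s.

Block 1 (0000000): 0 ones → 0
Block 2 (0000000): 0 ones → 0
Block 3 (0011111): 5 ones → 1
Block 4 (0000010): 1 one → 0
Block 5 (0000000): 0 ones → 0
Block 6 (0011101): 4 ones → 1
Block 7 (0000000): 0 ones → 0

0010010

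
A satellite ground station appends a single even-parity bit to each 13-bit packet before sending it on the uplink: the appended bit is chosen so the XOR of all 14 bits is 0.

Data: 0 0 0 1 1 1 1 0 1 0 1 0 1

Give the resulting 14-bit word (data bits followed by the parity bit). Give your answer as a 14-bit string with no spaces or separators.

XOR of the 13 data bits: 0⊕0⊕0⊕1⊕1⊕1⊕1⊕0⊕1⊕0⊕1⊕0⊕1 = 1
Parity bit = 1 (so all 14 bits XOR to 0).

00011110101011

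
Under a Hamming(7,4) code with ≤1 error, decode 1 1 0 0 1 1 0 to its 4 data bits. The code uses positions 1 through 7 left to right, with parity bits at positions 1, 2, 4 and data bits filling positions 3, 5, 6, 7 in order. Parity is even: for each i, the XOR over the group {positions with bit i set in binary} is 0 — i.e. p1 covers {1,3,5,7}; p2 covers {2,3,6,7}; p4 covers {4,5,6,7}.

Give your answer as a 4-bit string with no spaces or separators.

0110

s1 (pos 1,3,5,7): 1⊕0⊕1⊕0 = 0
s2 (pos 2,3,6,7): 1⊕0⊕1⊕0 = 0
s4 (pos 4,5,6,7): 0⊕1⊕1⊕0 = 0
Syndrome s4…s1 = 000 → no error.
Read data bits from positions 3,5,6,7: 0110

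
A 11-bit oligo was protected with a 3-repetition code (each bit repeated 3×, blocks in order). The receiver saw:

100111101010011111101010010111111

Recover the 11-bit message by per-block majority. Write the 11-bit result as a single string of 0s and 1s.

01101110011

Block 1 (100): 1 one → 0
Block 2 (111): 3 ones → 1
Block 3 (101): 2 ones → 1
Block 4 (010): 1 one → 0
Block 5 (011): 2 ones → 1
Block 6 (111): 3 ones → 1
Block 7 (101): 2 ones → 1
Block 8 (010): 1 one → 0
Block 9 (010): 1 one → 0
Block 10 (111): 3 ones → 1
Block 11 (111): 3 ones → 1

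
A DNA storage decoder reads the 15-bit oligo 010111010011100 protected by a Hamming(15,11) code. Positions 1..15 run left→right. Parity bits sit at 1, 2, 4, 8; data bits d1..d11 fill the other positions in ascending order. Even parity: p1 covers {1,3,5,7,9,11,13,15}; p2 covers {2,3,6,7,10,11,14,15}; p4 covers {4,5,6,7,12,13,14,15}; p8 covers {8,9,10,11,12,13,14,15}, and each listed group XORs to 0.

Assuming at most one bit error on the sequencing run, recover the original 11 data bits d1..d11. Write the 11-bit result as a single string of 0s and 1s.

01110011100

s1 (pos 1,3,5,7,9,11,13,15): 0⊕0⊕1⊕0⊕0⊕1⊕1⊕0 = 1
s2 (pos 2,3,6,7,10,11,14,15): 1⊕0⊕1⊕0⊕0⊕1⊕0⊕0 = 1
s4 (pos 4,5,6,7,12,13,14,15): 1⊕1⊕1⊕0⊕1⊕1⊕0⊕0 = 1
s8 (pos 8,9,10,11,12,13,14,15): 1⊕0⊕0⊕1⊕1⊕1⊕0⊕0 = 0
Syndrome s8…s1 = 0111 → error at position 7.
Flip position 7: 010111010011100 → 010111110011100
Read data bits from positions 3,5,6,7,9,10,11,12,13,14,15: 01110011100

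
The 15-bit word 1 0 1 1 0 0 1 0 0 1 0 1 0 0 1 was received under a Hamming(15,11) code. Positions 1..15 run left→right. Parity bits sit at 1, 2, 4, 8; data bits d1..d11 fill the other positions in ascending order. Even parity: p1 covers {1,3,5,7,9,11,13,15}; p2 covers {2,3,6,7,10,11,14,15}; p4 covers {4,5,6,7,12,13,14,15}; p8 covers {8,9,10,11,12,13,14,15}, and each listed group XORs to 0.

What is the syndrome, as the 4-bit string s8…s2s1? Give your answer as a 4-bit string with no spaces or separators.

s1 (pos 1,3,5,7,9,11,13,15): 1⊕1⊕0⊕1⊕0⊕0⊕0⊕1 = 0
s2 (pos 2,3,6,7,10,11,14,15): 0⊕1⊕0⊕1⊕1⊕0⊕0⊕1 = 0
s4 (pos 4,5,6,7,12,13,14,15): 1⊕0⊕0⊕1⊕1⊕0⊕0⊕1 = 0
s8 (pos 8,9,10,11,12,13,14,15): 0⊕0⊕1⊕0⊕1⊕0⊕0⊕1 = 1
Syndrome s8…s1 = 1000 → error at position 8.

1000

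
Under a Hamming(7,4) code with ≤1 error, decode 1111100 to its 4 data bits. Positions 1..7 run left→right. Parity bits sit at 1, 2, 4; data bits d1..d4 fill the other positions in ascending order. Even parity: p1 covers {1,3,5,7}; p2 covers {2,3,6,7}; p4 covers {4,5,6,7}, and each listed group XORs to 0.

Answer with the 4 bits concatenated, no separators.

s1 (pos 1,3,5,7): 1⊕1⊕1⊕0 = 1
s2 (pos 2,3,6,7): 1⊕1⊕0⊕0 = 0
s4 (pos 4,5,6,7): 1⊕1⊕0⊕0 = 0
Syndrome s4…s1 = 001 → error at position 1.
Flip position 1: 1111100 → 0111100
Read data bits from positions 3,5,6,7: 1100

1100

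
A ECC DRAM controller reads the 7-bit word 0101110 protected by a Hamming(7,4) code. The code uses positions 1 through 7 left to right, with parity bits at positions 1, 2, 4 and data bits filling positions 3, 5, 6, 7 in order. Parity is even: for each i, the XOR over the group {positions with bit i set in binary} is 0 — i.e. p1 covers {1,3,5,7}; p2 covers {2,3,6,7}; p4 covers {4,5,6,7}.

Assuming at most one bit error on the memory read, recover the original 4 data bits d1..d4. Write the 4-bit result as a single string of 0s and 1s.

0010

s1 (pos 1,3,5,7): 0⊕0⊕1⊕0 = 1
s2 (pos 2,3,6,7): 1⊕0⊕1⊕0 = 0
s4 (pos 4,5,6,7): 1⊕1⊕1⊕0 = 1
Syndrome s4…s1 = 101 → error at position 5.
Flip position 5: 0101110 → 0101010
Read data bits from positions 3,5,6,7: 0010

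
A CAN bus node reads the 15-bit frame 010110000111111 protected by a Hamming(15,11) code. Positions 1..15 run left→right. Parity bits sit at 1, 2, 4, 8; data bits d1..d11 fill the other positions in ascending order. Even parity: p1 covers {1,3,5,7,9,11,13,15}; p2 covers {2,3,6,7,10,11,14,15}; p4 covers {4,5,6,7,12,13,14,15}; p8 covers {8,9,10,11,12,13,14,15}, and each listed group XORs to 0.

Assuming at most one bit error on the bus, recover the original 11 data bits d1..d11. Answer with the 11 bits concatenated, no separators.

01000111111

s1 (pos 1,3,5,7,9,11,13,15): 0⊕0⊕1⊕0⊕0⊕1⊕1⊕1 = 0
s2 (pos 2,3,6,7,10,11,14,15): 1⊕0⊕0⊕0⊕1⊕1⊕1⊕1 = 1
s4 (pos 4,5,6,7,12,13,14,15): 1⊕1⊕0⊕0⊕1⊕1⊕1⊕1 = 0
s8 (pos 8,9,10,11,12,13,14,15): 0⊕0⊕1⊕1⊕1⊕1⊕1⊕1 = 0
Syndrome s8…s1 = 0010 → error at position 2.
Flip position 2: 010110000111111 → 000110000111111
Read data bits from positions 3,5,6,7,9,10,11,12,13,14,15: 01000111111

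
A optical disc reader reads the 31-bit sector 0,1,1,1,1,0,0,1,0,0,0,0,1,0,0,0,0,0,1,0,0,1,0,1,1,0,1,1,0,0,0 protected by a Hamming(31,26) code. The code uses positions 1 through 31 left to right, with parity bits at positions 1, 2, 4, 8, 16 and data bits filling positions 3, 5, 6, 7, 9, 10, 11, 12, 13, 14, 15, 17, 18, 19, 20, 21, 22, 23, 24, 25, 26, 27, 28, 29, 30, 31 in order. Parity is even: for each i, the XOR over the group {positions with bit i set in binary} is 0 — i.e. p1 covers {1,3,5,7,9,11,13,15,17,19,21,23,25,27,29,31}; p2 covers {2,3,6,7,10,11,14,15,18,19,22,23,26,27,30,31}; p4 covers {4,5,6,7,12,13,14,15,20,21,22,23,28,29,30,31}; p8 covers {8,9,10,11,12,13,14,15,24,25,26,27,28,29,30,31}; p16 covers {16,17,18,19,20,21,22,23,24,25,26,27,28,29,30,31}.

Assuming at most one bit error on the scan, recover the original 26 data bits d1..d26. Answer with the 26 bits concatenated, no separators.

s1 (pos 1,3,5,7,9,11,13,15,17,19,21,23,25,27,29,31): 0⊕1⊕1⊕0⊕0⊕0⊕1⊕0⊕0⊕1⊕0⊕0⊕1⊕1⊕0⊕0 = 0
s2 (pos 2,3,6,7,10,11,14,15,18,19,22,23,26,27,30,31): 1⊕1⊕0⊕0⊕0⊕0⊕0⊕0⊕0⊕1⊕1⊕0⊕0⊕1⊕0⊕0 = 1
s4 (pos 4,5,6,7,12,13,14,15,20,21,22,23,28,29,30,31): 1⊕1⊕0⊕0⊕0⊕1⊕0⊕0⊕0⊕0⊕1⊕0⊕1⊕0⊕0⊕0 = 1
s8 (pos 8,9,10,11,12,13,14,15,24,25,26,27,28,29,30,31): 1⊕0⊕0⊕0⊕0⊕1⊕0⊕0⊕1⊕1⊕0⊕1⊕1⊕0⊕0⊕0 = 0
s16 (pos 16,17,18,19,20,21,22,23,24,25,26,27,28,29,30,31): 0⊕0⊕0⊕1⊕0⊕0⊕1⊕0⊕1⊕1⊕0⊕1⊕1⊕0⊕0⊕0 = 0
Syndrome s16…s1 = 00110 → error at position 6.
Flip position 6: 0111100100001000001001011011000 → 0111110100001000001001011011000
Read data bits from positions 3,5,6,7,9,10,11,12,13,14,15,17,18,19,20,21,22,23,24,25,26,27,28,29,30,31: 11100000100001001011011000

11100000100001001011011000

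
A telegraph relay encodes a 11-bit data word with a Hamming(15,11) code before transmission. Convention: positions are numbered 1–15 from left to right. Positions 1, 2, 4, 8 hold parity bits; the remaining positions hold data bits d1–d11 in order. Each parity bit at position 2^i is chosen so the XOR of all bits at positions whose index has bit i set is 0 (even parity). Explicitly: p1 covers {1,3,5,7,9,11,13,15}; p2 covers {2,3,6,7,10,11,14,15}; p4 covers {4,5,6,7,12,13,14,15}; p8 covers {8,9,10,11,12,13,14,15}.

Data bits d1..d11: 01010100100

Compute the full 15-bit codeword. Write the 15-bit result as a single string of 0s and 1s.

100110100100100

Place data at non-parity positions: p1 p2 0 p4 1 0 1 p8 0 1 0 0 1 0 0
p1 (pos 1,3,5,7,9,11,13,15): XOR of data positions = 0⊕1⊕1⊕0⊕0⊕1⊕0 = 1
p2 (pos 2,3,6,7,10,11,14,15): XOR of data positions = 0⊕0⊕1⊕1⊕0⊕0⊕0 = 0
p4 (pos 4,5,6,7,12,13,14,15): XOR of data positions = 1⊕0⊕1⊕0⊕1⊕0⊕0 = 1
p8 (pos 8,9,10,11,12,13,14,15): XOR of data positions = 0⊕1⊕0⊕0⊕1⊕0⊕0 = 0
Codeword: 100110100100100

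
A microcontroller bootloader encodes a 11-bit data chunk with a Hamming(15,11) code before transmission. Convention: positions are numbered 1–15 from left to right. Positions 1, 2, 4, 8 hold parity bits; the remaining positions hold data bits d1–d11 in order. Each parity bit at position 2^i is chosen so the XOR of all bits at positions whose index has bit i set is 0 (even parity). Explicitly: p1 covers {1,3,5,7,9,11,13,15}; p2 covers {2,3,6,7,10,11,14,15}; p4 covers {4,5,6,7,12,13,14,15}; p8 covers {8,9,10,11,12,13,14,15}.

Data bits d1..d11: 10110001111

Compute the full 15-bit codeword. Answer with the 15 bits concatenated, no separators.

011001100001111

Place data at non-parity positions: p1 p2 1 p4 0 1 1 p8 0 0 0 1 1 1 1
p1 (pos 1,3,5,7,9,11,13,15): XOR of data positions = 1⊕0⊕1⊕0⊕0⊕1⊕1 = 0
p2 (pos 2,3,6,7,10,11,14,15): XOR of data positions = 1⊕1⊕1⊕0⊕0⊕1⊕1 = 1
p4 (pos 4,5,6,7,12,13,14,15): XOR of data positions = 0⊕1⊕1⊕1⊕1⊕1⊕1 = 0
p8 (pos 8,9,10,11,12,13,14,15): XOR of data positions = 0⊕0⊕0⊕1⊕1⊕1⊕1 = 0
Codeword: 011001100001111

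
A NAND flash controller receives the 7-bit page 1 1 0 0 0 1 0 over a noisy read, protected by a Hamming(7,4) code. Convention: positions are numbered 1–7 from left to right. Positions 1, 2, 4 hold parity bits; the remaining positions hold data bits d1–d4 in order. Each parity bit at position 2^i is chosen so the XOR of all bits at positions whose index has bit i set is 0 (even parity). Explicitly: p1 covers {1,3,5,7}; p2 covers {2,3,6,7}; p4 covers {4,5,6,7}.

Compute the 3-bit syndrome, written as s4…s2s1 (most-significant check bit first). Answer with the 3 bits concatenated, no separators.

101

s1 (pos 1,3,5,7): 1⊕0⊕0⊕0 = 1
s2 (pos 2,3,6,7): 1⊕0⊕1⊕0 = 0
s4 (pos 4,5,6,7): 0⊕0⊕1⊕0 = 1
Syndrome s4…s1 = 101 → error at position 5.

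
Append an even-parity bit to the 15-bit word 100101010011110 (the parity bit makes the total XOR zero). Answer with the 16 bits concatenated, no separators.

1001010100111100

XOR of the 15 data bits: 1⊕0⊕0⊕1⊕0⊕1⊕0⊕1⊕0⊕0⊕1⊕1⊕1⊕1⊕0 = 0
Parity bit = 0 (so all 16 bits XOR to 0).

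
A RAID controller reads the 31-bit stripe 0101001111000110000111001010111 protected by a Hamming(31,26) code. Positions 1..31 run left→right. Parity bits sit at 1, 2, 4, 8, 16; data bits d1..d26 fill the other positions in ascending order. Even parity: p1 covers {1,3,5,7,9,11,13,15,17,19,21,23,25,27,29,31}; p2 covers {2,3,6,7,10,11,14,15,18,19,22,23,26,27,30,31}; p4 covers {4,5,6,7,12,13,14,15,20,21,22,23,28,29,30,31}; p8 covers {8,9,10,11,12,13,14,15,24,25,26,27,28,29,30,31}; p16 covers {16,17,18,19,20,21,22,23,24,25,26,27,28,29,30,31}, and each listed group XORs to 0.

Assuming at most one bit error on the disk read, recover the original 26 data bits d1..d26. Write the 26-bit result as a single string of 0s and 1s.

s1 (pos 1,3,5,7,9,11,13,15,17,19,21,23,25,27,29,31): 0⊕0⊕0⊕1⊕1⊕0⊕0⊕1⊕0⊕0⊕1⊕0⊕1⊕1⊕1⊕1 = 0
s2 (pos 2,3,6,7,10,11,14,15,18,19,22,23,26,27,30,31): 1⊕0⊕0⊕1⊕1⊕0⊕1⊕1⊕0⊕0⊕1⊕0⊕0⊕1⊕1⊕1 = 1
s4 (pos 4,5,6,7,12,13,14,15,20,21,22,23,28,29,30,31): 1⊕0⊕0⊕1⊕0⊕0⊕1⊕1⊕1⊕1⊕1⊕0⊕0⊕1⊕1⊕1 = 0
s8 (pos 8,9,10,11,12,13,14,15,24,25,26,27,28,29,30,31): 1⊕1⊕1⊕0⊕0⊕0⊕1⊕1⊕0⊕1⊕0⊕1⊕0⊕1⊕1⊕1 = 0
s16 (pos 16,17,18,19,20,21,22,23,24,25,26,27,28,29,30,31): 0⊕0⊕0⊕0⊕1⊕1⊕1⊕0⊕0⊕1⊕0⊕1⊕0⊕1⊕1⊕1 = 0
Syndrome s16…s1 = 00010 → error at position 2.
Flip position 2: 0101001111000110000111001010111 → 0001001111000110000111001010111
Read data bits from positions 3,5,6,7,9,10,11,12,13,14,15,17,18,19,20,21,22,23,24,25,26,27,28,29,30,31: 00011100011000111001010111

00011100011000111001010111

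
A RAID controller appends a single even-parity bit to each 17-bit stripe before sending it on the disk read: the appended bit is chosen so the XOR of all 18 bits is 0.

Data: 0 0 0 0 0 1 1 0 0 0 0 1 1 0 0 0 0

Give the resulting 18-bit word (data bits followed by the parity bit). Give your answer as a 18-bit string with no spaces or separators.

000001100001100000

XOR of the 17 data bits: 0⊕0⊕0⊕0⊕0⊕1⊕1⊕0⊕0⊕0⊕0⊕1⊕1⊕0⊕0⊕0⊕0 = 0
Parity bit = 0 (so all 18 bits XOR to 0).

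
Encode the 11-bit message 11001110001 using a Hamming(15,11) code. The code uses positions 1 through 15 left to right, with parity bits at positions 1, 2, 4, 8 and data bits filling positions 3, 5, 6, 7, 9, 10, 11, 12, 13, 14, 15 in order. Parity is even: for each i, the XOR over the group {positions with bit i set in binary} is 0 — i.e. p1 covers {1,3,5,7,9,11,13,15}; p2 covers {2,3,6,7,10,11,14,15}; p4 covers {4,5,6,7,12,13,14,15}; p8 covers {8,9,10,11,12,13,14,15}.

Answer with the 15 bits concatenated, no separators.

101010001110001

Place data at non-parity positions: p1 p2 1 p4 1 0 0 p8 1 1 1 0 0 0 1
p1 (pos 1,3,5,7,9,11,13,15): XOR of data positions = 1⊕1⊕0⊕1⊕1⊕0⊕1 = 1
p2 (pos 2,3,6,7,10,11,14,15): XOR of data positions = 1⊕0⊕0⊕1⊕1⊕0⊕1 = 0
p4 (pos 4,5,6,7,12,13,14,15): XOR of data positions = 1⊕0⊕0⊕0⊕0⊕0⊕1 = 0
p8 (pos 8,9,10,11,12,13,14,15): XOR of data positions = 1⊕1⊕1⊕0⊕0⊕0⊕1 = 0
Codeword: 101010001110001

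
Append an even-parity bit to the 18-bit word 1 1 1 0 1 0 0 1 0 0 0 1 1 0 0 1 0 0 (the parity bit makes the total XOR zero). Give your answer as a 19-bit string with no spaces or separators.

XOR of the 18 data bits: 1⊕1⊕1⊕0⊕1⊕0⊕0⊕1⊕0⊕0⊕0⊕1⊕1⊕0⊕0⊕1⊕0⊕0 = 0
Parity bit = 0 (so all 19 bits XOR to 0).

1110100100011001000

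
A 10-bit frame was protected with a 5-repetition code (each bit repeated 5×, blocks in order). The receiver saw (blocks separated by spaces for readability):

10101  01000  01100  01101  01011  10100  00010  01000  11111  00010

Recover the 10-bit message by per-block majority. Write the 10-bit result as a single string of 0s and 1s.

1001100010

Block 1 (10101): 3 ones → 1
Block 2 (01000): 1 one → 0
Block 3 (01100): 2 ones → 0
Block 4 (01101): 3 ones → 1
Block 5 (01011): 3 ones → 1
Block 6 (10100): 2 ones → 0
Block 7 (00010): 1 one → 0
Block 8 (01000): 1 one → 0
Block 9 (11111): 5 ones → 1
Block 10 (00010): 1 one → 0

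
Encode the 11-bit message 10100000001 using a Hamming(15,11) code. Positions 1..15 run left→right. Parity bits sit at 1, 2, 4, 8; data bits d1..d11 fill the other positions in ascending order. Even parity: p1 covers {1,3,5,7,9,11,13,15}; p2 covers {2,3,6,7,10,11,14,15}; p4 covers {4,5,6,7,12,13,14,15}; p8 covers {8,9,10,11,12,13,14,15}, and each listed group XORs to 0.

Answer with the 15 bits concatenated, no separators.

Place data at non-parity positions: p1 p2 1 p4 0 1 0 p8 0 0 0 0 0 0 1
p1 (pos 1,3,5,7,9,11,13,15): XOR of data positions = 1⊕0⊕0⊕0⊕0⊕0⊕1 = 0
p2 (pos 2,3,6,7,10,11,14,15): XOR of data positions = 1⊕1⊕0⊕0⊕0⊕0⊕1 = 1
p4 (pos 4,5,6,7,12,13,14,15): XOR of data positions = 0⊕1⊕0⊕0⊕0⊕0⊕1 = 0
p8 (pos 8,9,10,11,12,13,14,15): XOR of data positions = 0⊕0⊕0⊕0⊕0⊕0⊕1 = 1
Codeword: 011001010000001

011001010000001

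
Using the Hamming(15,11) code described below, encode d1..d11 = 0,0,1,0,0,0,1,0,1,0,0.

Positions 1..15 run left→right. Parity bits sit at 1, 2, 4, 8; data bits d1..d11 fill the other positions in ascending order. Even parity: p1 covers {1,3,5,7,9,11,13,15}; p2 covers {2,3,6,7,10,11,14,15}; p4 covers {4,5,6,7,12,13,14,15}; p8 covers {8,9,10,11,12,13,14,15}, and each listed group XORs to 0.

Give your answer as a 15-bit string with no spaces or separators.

Place data at non-parity positions: p1 p2 0 p4 0 1 0 p8 0 0 1 0 1 0 0
p1 (pos 1,3,5,7,9,11,13,15): XOR of data positions = 0⊕0⊕0⊕0⊕1⊕1⊕0 = 0
p2 (pos 2,3,6,7,10,11,14,15): XOR of data positions = 0⊕1⊕0⊕0⊕1⊕0⊕0 = 0
p4 (pos 4,5,6,7,12,13,14,15): XOR of data positions = 0⊕1⊕0⊕0⊕1⊕0⊕0 = 0
p8 (pos 8,9,10,11,12,13,14,15): XOR of data positions = 0⊕0⊕1⊕0⊕1⊕0⊕0 = 0
Codeword: 000001000010100

000001000010100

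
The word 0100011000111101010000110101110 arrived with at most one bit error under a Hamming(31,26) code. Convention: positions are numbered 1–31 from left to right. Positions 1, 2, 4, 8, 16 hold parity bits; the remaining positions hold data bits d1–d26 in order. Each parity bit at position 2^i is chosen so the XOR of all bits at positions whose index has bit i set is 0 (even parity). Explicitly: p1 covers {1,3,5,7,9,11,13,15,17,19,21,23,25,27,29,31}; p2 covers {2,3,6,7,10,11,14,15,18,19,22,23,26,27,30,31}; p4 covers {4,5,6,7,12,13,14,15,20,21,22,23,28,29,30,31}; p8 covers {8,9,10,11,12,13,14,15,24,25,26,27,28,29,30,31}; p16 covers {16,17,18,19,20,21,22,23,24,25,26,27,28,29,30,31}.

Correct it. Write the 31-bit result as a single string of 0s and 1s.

0100011000111111010000110101110

s1 (pos 1,3,5,7,9,11,13,15,17,19,21,23,25,27,29,31): 0⊕0⊕0⊕1⊕0⊕1⊕1⊕0⊕0⊕0⊕0⊕1⊕0⊕0⊕1⊕0 = 1
s2 (pos 2,3,6,7,10,11,14,15,18,19,22,23,26,27,30,31): 1⊕0⊕1⊕1⊕0⊕1⊕1⊕0⊕1⊕0⊕0⊕1⊕1⊕0⊕1⊕0 = 1
s4 (pos 4,5,6,7,12,13,14,15,20,21,22,23,28,29,30,31): 0⊕0⊕1⊕1⊕1⊕1⊕1⊕0⊕0⊕0⊕0⊕1⊕1⊕1⊕1⊕0 = 1
s8 (pos 8,9,10,11,12,13,14,15,24,25,26,27,28,29,30,31): 0⊕0⊕0⊕1⊕1⊕1⊕1⊕0⊕1⊕0⊕1⊕0⊕1⊕1⊕1⊕0 = 1
s16 (pos 16,17,18,19,20,21,22,23,24,25,26,27,28,29,30,31): 1⊕0⊕1⊕0⊕0⊕0⊕0⊕1⊕1⊕0⊕1⊕0⊕1⊕1⊕1⊕0 = 0
Syndrome s16…s1 = 01111 → error at position 15.
Flip position 15: 0100011000111101010000110101110 → 0100011000111111010000110101110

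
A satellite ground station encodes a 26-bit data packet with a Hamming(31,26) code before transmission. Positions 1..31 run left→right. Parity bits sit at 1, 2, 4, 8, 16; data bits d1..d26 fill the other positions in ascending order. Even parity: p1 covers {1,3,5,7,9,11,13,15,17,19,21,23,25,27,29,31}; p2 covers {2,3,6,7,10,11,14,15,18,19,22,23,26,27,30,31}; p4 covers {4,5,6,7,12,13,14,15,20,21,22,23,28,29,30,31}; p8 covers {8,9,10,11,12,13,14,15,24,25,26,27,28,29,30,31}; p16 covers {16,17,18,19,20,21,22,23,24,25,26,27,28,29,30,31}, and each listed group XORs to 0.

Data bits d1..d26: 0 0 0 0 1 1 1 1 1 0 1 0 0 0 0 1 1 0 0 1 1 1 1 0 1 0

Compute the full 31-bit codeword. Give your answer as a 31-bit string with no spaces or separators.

1101000111111011000011001111010

Place data at non-parity positions: p1 p2 0 p4 0 0 0 p8 1 1 1 1 1 0 1 p16 0 0 0 0 1 1 0 0 1 1 1 1 0 1 0
p1 (pos 1,3,5,7,9,11,13,15,17,19,21,23,25,27,29,31): XOR of data positions = 0⊕0⊕0⊕1⊕1⊕1⊕1⊕0⊕0⊕1⊕0⊕1⊕1⊕0⊕0 = 1
p2 (pos 2,3,6,7,10,11,14,15,18,19,22,23,26,27,30,31): XOR of data positions = 0⊕0⊕0⊕1⊕1⊕0⊕1⊕0⊕0⊕1⊕0⊕1⊕1⊕1⊕0 = 1
p4 (pos 4,5,6,7,12,13,14,15,20,21,22,23,28,29,30,31): XOR of data positions = 0⊕0⊕0⊕1⊕1⊕0⊕1⊕0⊕1⊕1⊕0⊕1⊕0⊕1⊕0 = 1
p8 (pos 8,9,10,11,12,13,14,15,24,25,26,27,28,29,30,31): XOR of data positions = 1⊕1⊕1⊕1⊕1⊕0⊕1⊕0⊕1⊕1⊕1⊕1⊕0⊕1⊕0 = 1
p16 (pos 16,17,18,19,20,21,22,23,24,25,26,27,28,29,30,31): XOR of data positions = 0⊕0⊕0⊕0⊕1⊕1⊕0⊕0⊕1⊕1⊕1⊕1⊕0⊕1⊕0 = 1
Codeword: 1101000111111011000011001111010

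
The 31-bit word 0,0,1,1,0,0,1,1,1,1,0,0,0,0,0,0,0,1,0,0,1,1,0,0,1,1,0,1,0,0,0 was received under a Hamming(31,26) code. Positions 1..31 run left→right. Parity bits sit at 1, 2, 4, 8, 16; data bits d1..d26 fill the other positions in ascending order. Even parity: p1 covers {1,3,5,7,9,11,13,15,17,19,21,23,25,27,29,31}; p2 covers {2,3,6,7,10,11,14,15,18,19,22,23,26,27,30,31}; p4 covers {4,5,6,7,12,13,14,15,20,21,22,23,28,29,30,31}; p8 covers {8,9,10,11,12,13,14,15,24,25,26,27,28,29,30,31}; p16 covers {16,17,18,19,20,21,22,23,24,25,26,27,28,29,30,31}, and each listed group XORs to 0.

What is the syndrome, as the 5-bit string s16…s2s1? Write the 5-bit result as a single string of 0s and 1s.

00101

s1 (pos 1,3,5,7,9,11,13,15,17,19,21,23,25,27,29,31): 0⊕1⊕0⊕1⊕1⊕0⊕0⊕0⊕0⊕0⊕1⊕0⊕1⊕0⊕0⊕0 = 1
s2 (pos 2,3,6,7,10,11,14,15,18,19,22,23,26,27,30,31): 0⊕1⊕0⊕1⊕1⊕0⊕0⊕0⊕1⊕0⊕1⊕0⊕1⊕0⊕0⊕0 = 0
s4 (pos 4,5,6,7,12,13,14,15,20,21,22,23,28,29,30,31): 1⊕0⊕0⊕1⊕0⊕0⊕0⊕0⊕0⊕1⊕1⊕0⊕1⊕0⊕0⊕0 = 1
s8 (pos 8,9,10,11,12,13,14,15,24,25,26,27,28,29,30,31): 1⊕1⊕1⊕0⊕0⊕0⊕0⊕0⊕0⊕1⊕1⊕0⊕1⊕0⊕0⊕0 = 0
s16 (pos 16,17,18,19,20,21,22,23,24,25,26,27,28,29,30,31): 0⊕0⊕1⊕0⊕0⊕1⊕1⊕0⊕0⊕1⊕1⊕0⊕1⊕0⊕0⊕0 = 0
Syndrome s16…s1 = 00101 → error at position 5.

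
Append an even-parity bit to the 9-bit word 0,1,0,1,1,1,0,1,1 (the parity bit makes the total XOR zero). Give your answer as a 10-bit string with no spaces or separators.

0101110110

XOR of the 9 data bits: 0⊕1⊕0⊕1⊕1⊕1⊕0⊕1⊕1 = 0
Parity bit = 0 (so all 10 bits XOR to 0).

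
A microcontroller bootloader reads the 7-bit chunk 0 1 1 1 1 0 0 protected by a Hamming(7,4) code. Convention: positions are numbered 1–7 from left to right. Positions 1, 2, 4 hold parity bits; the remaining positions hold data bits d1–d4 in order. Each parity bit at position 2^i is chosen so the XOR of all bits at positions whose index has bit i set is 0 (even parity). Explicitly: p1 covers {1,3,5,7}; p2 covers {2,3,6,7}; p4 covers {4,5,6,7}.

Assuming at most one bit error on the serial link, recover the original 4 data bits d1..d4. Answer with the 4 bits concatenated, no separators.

s1 (pos 1,3,5,7): 0⊕1⊕1⊕0 = 0
s2 (pos 2,3,6,7): 1⊕1⊕0⊕0 = 0
s4 (pos 4,5,6,7): 1⊕1⊕0⊕0 = 0
Syndrome s4…s1 = 000 → no error.
Read data bits from positions 3,5,6,7: 1100

1100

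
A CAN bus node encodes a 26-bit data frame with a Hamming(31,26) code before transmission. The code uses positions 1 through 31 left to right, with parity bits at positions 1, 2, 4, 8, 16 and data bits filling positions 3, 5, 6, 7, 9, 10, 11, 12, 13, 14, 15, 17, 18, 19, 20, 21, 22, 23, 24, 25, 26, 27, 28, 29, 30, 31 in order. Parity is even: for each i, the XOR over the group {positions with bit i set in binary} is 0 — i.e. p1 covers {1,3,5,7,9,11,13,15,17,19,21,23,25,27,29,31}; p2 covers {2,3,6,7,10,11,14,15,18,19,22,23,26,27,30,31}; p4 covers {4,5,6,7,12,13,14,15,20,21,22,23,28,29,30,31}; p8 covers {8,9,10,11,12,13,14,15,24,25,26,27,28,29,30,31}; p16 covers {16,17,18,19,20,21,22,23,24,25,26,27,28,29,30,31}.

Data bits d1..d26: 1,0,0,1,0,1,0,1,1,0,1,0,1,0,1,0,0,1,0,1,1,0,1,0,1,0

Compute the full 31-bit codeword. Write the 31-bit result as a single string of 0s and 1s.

Place data at non-parity positions: p1 p2 1 p4 0 0 1 p8 0 1 0 1 1 0 1 p16 0 1 0 1 0 0 1 0 1 1 0 1 0 1 0
p1 (pos 1,3,5,7,9,11,13,15,17,19,21,23,25,27,29,31): XOR of data positions = 1⊕0⊕1⊕0⊕0⊕1⊕1⊕0⊕0⊕0⊕1⊕1⊕0⊕0⊕0 = 0
p2 (pos 2,3,6,7,10,11,14,15,18,19,22,23,26,27,30,31): XOR of data positions = 1⊕0⊕1⊕1⊕0⊕0⊕1⊕1⊕0⊕0⊕1⊕1⊕0⊕1⊕0 = 0
p4 (pos 4,5,6,7,12,13,14,15,20,21,22,23,28,29,30,31): XOR of data positions = 0⊕0⊕1⊕1⊕1⊕0⊕1⊕1⊕0⊕0⊕1⊕1⊕0⊕1⊕0 = 0
p8 (pos 8,9,10,11,12,13,14,15,24,25,26,27,28,29,30,31): XOR of data positions = 0⊕1⊕0⊕1⊕1⊕0⊕1⊕0⊕1⊕1⊕0⊕1⊕0⊕1⊕0 = 0
p16 (pos 16,17,18,19,20,21,22,23,24,25,26,27,28,29,30,31): XOR of data positions = 0⊕1⊕0⊕1⊕0⊕0⊕1⊕0⊕1⊕1⊕0⊕1⊕0⊕1⊕0 = 1
Codeword: 0010001001011011010100101101010

0010001001011011010100101101010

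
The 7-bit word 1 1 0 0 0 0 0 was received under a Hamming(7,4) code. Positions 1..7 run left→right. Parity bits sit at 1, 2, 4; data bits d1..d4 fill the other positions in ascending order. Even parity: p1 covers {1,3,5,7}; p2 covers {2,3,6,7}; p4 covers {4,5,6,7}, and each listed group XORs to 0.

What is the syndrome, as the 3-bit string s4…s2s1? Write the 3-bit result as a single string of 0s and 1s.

s1 (pos 1,3,5,7): 1⊕0⊕0⊕0 = 1
s2 (pos 2,3,6,7): 1⊕0⊕0⊕0 = 1
s4 (pos 4,5,6,7): 0⊕0⊕0⊕0 = 0
Syndrome s4…s1 = 011 → error at position 3.

011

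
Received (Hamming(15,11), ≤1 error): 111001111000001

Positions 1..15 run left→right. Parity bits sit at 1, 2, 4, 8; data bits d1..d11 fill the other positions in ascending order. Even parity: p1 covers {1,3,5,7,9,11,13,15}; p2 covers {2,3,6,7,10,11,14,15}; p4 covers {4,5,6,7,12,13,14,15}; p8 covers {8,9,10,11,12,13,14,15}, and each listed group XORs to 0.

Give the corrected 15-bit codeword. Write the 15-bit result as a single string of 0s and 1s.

111001111000000

s1 (pos 1,3,5,7,9,11,13,15): 1⊕1⊕0⊕1⊕1⊕0⊕0⊕1 = 1
s2 (pos 2,3,6,7,10,11,14,15): 1⊕1⊕1⊕1⊕0⊕0⊕0⊕1 = 1
s4 (pos 4,5,6,7,12,13,14,15): 0⊕0⊕1⊕1⊕0⊕0⊕0⊕1 = 1
s8 (pos 8,9,10,11,12,13,14,15): 1⊕1⊕0⊕0⊕0⊕0⊕0⊕1 = 1
Syndrome s8…s1 = 1111 → error at position 15.
Flip position 15: 111001111000001 → 111001111000000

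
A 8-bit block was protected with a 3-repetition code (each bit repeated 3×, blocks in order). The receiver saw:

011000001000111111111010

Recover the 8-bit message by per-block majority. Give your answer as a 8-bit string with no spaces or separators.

10001110

Block 1 (011): 2 ones → 1
Block 2 (000): 0 ones → 0
Block 3 (001): 1 one → 0
Block 4 (000): 0 ones → 0
Block 5 (111): 3 ones → 1
Block 6 (111): 3 ones → 1
Block 7 (111): 3 ones → 1
Block 8 (010): 1 one → 0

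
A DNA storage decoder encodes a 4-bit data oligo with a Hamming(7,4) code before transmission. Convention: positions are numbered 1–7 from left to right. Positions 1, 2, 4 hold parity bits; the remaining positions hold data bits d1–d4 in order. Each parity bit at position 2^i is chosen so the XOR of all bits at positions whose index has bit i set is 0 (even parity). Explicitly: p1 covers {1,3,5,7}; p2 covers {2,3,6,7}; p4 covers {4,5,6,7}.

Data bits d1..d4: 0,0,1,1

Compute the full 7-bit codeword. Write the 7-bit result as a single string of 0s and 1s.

1000011

Place data at non-parity positions: p1 p2 0 p4 0 1 1
p1 (pos 1,3,5,7): XOR of data positions = 0⊕0⊕1 = 1
p2 (pos 2,3,6,7): XOR of data positions = 0⊕1⊕1 = 0
p4 (pos 4,5,6,7): XOR of data positions = 0⊕1⊕1 = 0
Codeword: 1000011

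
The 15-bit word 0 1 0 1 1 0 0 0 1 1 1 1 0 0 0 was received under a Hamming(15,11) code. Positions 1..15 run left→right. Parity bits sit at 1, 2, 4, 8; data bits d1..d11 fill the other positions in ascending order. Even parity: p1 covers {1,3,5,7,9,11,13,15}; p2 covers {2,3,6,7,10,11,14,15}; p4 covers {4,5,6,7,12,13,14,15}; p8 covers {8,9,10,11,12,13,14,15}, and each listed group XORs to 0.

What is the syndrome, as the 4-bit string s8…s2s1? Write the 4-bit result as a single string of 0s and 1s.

s1 (pos 1,3,5,7,9,11,13,15): 0⊕0⊕1⊕0⊕1⊕1⊕0⊕0 = 1
s2 (pos 2,3,6,7,10,11,14,15): 1⊕0⊕0⊕0⊕1⊕1⊕0⊕0 = 1
s4 (pos 4,5,6,7,12,13,14,15): 1⊕1⊕0⊕0⊕1⊕0⊕0⊕0 = 1
s8 (pos 8,9,10,11,12,13,14,15): 0⊕1⊕1⊕1⊕1⊕0⊕0⊕0 = 0
Syndrome s8…s1 = 0111 → error at position 7.

0111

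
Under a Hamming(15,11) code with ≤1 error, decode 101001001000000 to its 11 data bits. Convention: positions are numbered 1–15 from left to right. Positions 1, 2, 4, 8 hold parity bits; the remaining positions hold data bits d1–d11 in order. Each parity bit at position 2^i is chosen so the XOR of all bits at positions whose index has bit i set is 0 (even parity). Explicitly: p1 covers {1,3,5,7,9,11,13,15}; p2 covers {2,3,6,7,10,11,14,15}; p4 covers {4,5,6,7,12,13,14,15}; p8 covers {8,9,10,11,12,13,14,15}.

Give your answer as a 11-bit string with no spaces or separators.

s1 (pos 1,3,5,7,9,11,13,15): 1⊕1⊕0⊕0⊕1⊕0⊕0⊕0 = 1
s2 (pos 2,3,6,7,10,11,14,15): 0⊕1⊕1⊕0⊕0⊕0⊕0⊕0 = 0
s4 (pos 4,5,6,7,12,13,14,15): 0⊕0⊕1⊕0⊕0⊕0⊕0⊕0 = 1
s8 (pos 8,9,10,11,12,13,14,15): 0⊕1⊕0⊕0⊕0⊕0⊕0⊕0 = 1
Syndrome s8…s1 = 1101 → error at position 13.
Flip position 13: 101001001000000 → 101001001000100
Read data bits from positions 3,5,6,7,9,10,11,12,13,14,15: 10101000100

10101000100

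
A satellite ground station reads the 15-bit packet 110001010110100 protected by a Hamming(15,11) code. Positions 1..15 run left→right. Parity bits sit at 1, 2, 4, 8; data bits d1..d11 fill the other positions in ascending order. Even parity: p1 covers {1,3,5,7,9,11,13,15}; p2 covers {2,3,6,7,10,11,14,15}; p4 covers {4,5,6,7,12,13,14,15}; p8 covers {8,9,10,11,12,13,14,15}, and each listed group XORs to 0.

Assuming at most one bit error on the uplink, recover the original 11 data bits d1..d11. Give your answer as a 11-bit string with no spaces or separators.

00100110100

s1 (pos 1,3,5,7,9,11,13,15): 1⊕0⊕0⊕0⊕0⊕1⊕1⊕0 = 1
s2 (pos 2,3,6,7,10,11,14,15): 1⊕0⊕1⊕0⊕1⊕1⊕0⊕0 = 0
s4 (pos 4,5,6,7,12,13,14,15): 0⊕0⊕1⊕0⊕0⊕1⊕0⊕0 = 0
s8 (pos 8,9,10,11,12,13,14,15): 1⊕0⊕1⊕1⊕0⊕1⊕0⊕0 = 0
Syndrome s8…s1 = 0001 → error at position 1.
Flip position 1: 110001010110100 → 010001010110100
Read data bits from positions 3,5,6,7,9,10,11,12,13,14,15: 00100110100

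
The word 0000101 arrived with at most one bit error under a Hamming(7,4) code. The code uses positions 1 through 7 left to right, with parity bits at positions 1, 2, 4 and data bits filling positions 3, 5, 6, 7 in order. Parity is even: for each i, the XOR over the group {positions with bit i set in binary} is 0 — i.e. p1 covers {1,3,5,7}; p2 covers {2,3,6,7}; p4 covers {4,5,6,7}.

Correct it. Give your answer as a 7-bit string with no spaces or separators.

s1 (pos 1,3,5,7): 0⊕0⊕1⊕1 = 0
s2 (pos 2,3,6,7): 0⊕0⊕0⊕1 = 1
s4 (pos 4,5,6,7): 0⊕1⊕0⊕1 = 0
Syndrome s4…s1 = 010 → error at position 2.
Flip position 2: 0000101 → 0100101

0100101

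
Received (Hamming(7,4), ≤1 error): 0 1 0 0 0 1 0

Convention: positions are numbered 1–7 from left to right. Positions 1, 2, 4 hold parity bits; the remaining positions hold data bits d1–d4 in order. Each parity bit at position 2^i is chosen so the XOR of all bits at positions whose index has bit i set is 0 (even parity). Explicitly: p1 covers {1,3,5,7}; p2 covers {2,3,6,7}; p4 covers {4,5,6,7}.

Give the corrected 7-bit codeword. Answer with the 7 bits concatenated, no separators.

0101010

s1 (pos 1,3,5,7): 0⊕0⊕0⊕0 = 0
s2 (pos 2,3,6,7): 1⊕0⊕1⊕0 = 0
s4 (pos 4,5,6,7): 0⊕0⊕1⊕0 = 1
Syndrome s4…s1 = 100 → error at position 4.
Flip position 4: 0100010 → 0101010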